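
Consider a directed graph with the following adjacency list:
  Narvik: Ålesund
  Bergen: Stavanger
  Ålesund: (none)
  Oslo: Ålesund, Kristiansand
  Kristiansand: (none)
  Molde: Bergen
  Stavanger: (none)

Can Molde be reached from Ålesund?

No

Ålesund has no outgoing edges, so nothing is reachable from it.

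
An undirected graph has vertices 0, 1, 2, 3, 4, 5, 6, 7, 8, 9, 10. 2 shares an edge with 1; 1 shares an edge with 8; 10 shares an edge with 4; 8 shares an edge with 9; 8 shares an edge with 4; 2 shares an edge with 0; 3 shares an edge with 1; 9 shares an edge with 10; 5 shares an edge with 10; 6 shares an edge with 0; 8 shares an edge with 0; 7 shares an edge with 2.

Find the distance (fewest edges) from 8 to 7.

3

Distance 0: 8.
Distance 1: 0, 1, 4, 9.
Distance 2: 2, 3, 6, 10.
Distance 3: 5, 7 — contains 7.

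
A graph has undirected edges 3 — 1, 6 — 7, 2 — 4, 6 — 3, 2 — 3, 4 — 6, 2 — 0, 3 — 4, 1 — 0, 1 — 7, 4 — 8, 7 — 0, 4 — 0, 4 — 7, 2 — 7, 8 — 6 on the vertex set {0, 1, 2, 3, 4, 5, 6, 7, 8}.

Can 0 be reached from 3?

Yes

Explore from 3.
Distance 1: reach 1, 2, 4, 6.
Distance 2: reach 0, 7, 8.
Found 0.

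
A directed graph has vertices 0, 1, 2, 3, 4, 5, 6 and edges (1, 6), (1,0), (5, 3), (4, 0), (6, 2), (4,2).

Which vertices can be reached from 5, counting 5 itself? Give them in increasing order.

Start at 5.
Its neighbours: 3.
Nothing further is reachable.

3, 5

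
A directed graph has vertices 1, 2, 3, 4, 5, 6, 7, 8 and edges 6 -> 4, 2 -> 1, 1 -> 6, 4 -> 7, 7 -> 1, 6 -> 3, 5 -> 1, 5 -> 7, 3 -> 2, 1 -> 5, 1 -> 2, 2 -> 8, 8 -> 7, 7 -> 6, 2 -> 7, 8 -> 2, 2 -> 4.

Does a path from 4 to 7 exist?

Yes

Explore from 4.
Distance 1: reach 7.
Found 7.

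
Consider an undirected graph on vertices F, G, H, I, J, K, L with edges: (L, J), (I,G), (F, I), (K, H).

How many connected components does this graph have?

From F: component {F, G, I}.
From H: component {H, K}.
From J: component {J, L}.
That's 3 components.

3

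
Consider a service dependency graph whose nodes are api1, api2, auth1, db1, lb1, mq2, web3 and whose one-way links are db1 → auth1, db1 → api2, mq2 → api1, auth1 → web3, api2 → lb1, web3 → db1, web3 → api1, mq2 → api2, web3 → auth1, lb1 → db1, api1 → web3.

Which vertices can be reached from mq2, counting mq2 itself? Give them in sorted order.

Start at mq2.
Its neighbours: api1, api2.
Then their neighbours: lb1, web3.
Then next layer: auth1, db1.
Every vertex is now reached.

api1, api2, auth1, db1, lb1, mq2, web3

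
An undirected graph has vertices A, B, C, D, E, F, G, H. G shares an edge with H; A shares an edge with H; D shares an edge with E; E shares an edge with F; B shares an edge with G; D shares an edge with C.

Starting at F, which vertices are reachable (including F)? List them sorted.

Start at F.
Its neighbours: E.
Then their neighbours: D.
Then next layer: C.
Nothing further is reachable.

C, D, E, F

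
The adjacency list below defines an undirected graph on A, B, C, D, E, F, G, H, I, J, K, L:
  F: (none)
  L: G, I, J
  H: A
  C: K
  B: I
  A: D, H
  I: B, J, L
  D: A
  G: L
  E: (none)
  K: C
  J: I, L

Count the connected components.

From A: component {A, D, H}.
From B: component {B, G, I, J, L}.
From C: component {C, K}.
From E: component {E}.
From F: component {F}.
That's 5 components.

5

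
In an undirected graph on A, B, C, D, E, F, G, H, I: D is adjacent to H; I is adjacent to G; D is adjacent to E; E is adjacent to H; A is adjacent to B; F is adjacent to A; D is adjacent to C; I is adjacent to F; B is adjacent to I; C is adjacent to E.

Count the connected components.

From A: component {A, B, F, G, I}.
From C: component {C, D, E, H}.
That's 2 components.

2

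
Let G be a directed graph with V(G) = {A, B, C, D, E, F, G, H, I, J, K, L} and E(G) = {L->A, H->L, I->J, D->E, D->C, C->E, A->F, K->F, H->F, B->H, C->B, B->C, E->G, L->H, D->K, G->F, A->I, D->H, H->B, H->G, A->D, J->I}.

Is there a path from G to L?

Explore from G.
Distance 1: reach F.
The search from G is exhausted; no directed path reaches L.

No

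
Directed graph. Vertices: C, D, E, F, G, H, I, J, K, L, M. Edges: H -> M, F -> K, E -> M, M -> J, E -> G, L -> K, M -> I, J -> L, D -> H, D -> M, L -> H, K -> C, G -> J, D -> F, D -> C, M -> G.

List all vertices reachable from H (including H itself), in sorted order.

C, G, H, I, J, K, L, M

Start at H.
Its neighbours: M.
Then their neighbours: G, I, J.
Then next layer: L.
Then next layer: K.
Then next layer: C.
Nothing further is reachable.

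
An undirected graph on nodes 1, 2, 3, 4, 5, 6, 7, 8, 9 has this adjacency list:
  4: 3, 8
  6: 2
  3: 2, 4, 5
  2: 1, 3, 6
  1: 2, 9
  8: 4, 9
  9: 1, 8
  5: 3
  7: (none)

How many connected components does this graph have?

2

From 1: component {1, 2, 3, 4, 5, 6, 8, 9}.
From 7: component {7}.
That's 2 components.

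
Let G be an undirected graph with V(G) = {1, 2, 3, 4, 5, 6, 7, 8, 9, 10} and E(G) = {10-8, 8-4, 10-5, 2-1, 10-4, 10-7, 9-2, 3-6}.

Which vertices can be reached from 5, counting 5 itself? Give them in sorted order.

4, 5, 7, 8, 10

Start at 5.
Its neighbours: 10.
Then their neighbours: 4, 7, 8.
Nothing further is reachable.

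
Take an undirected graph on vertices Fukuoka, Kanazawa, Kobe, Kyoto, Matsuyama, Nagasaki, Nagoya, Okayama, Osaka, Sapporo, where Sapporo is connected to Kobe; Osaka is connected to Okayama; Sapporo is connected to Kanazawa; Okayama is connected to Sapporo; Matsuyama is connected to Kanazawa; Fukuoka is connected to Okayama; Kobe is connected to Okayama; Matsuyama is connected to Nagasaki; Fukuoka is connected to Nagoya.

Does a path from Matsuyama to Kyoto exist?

Explore from Matsuyama.
Distance 1: reach Kanazawa, Nagasaki.
Distance 2: reach Sapporo.
Distance 3: reach Kobe, Okayama.
Distance 4: reach Fukuoka, Osaka.
Distance 5: reach Nagoya.
The search is exhausted without reaching Kyoto; it lies in a different component.

No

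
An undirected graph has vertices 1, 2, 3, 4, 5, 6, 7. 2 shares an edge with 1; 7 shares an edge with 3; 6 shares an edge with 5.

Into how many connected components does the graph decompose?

From 1: component {1, 2}.
From 3: component {3, 7}.
From 4: component {4}.
From 5: component {5, 6}.
That's 4 components.

4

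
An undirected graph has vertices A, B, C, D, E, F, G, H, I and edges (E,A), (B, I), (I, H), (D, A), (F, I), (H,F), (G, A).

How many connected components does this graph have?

From A: component {A, D, E, G}.
From B: component {B, F, H, I}.
From C: component {C}.
That's 3 components.

3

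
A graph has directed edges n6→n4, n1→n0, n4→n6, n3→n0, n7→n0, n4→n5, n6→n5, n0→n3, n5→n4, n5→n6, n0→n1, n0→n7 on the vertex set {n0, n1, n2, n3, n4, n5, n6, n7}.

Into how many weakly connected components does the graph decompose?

3

From n0: component {n0, n1, n3, n7}.
From n2: component {n2}.
From n4: component {n4, n5, n6}.
That's 3 components.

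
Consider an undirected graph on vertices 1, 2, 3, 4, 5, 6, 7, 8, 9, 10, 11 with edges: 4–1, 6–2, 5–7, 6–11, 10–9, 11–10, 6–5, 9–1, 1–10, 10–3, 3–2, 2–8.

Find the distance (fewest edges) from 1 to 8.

Distance 0: 1.
Distance 1: 4, 9, 10.
Distance 2: 3, 11.
Distance 3: 2, 6.
Distance 4: 5, 8 — contains 8.

4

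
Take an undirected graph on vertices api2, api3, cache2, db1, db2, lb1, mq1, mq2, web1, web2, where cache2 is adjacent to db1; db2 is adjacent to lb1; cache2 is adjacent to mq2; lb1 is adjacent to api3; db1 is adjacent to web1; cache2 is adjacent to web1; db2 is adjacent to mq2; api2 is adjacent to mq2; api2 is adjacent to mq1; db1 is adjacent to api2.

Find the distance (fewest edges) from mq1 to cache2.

Distance 0: mq1.
Distance 1: api2.
Distance 2: db1, mq2.
Distance 3: cache2, db2, web1 — contains cache2.

3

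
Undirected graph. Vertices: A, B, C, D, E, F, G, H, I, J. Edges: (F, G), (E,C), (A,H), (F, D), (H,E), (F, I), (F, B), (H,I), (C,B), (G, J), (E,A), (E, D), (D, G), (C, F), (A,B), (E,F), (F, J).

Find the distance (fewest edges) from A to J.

3

Distance 0: A.
Distance 1: B, E, H.
Distance 2: C, D, F, I.
Distance 3: G, J — contains J.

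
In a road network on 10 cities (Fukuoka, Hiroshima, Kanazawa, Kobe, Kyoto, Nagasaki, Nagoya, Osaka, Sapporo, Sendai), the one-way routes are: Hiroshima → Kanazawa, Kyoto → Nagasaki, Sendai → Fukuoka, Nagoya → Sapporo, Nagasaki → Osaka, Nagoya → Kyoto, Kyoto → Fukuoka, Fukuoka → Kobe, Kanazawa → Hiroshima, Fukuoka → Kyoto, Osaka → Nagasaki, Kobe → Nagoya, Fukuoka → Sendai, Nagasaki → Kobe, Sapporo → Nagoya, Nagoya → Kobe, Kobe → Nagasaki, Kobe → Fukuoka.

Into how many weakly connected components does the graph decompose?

From Fukuoka: component {Fukuoka, Kobe, Kyoto, Nagasaki, Nagoya, Osaka, Sapporo, Sendai}.
From Hiroshima: component {Hiroshima, Kanazawa}.
That's 2 components.

2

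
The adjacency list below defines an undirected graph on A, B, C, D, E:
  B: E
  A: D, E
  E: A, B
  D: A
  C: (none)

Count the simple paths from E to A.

E–A

1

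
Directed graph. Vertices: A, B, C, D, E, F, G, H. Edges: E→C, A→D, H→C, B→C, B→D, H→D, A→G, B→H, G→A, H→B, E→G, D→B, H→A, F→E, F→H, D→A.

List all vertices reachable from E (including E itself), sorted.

A, B, C, D, E, G, H

Start at E.
Its neighbours: C, G.
Then their neighbours: A.
Then next layer: D.
Then next layer: B.
Then next layer: H.
Nothing further is reachable.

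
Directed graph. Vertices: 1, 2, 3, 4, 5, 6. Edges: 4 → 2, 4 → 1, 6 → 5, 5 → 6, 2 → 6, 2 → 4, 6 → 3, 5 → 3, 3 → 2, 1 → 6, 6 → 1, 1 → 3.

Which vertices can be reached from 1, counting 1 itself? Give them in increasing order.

Start at 1.
Its neighbours: 3, 6.
Then their neighbours: 2, 5.
Then next layer: 4.
Every vertex is now reached.

1, 2, 3, 4, 5, 6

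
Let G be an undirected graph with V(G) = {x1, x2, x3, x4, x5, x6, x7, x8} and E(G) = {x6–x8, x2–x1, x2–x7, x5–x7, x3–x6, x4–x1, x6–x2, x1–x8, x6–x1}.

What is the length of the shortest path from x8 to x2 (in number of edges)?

Distance 0: x8.
Distance 1: x1, x6.
Distance 2: x2, x3, x4 — contains x2.

2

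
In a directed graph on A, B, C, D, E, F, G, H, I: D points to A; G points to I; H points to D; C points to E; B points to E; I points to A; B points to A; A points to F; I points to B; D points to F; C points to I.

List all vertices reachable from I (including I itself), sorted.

A, B, E, F, I

Start at I.
Its neighbours: A, B.
Then their neighbours: E, F.
Nothing further is reachable.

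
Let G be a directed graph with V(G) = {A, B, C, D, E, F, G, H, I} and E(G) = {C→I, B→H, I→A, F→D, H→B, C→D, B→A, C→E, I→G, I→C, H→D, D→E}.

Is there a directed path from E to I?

E has no outgoing edges, so nothing is reachable from it.

No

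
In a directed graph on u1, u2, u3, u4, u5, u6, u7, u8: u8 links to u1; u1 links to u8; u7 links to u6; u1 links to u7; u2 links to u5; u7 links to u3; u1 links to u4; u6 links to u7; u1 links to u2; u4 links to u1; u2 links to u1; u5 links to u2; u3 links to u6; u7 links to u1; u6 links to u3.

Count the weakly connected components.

From u1: component {u1, u2, u3, u4, u5, u6, u7, u8}.
That's 1 component.

1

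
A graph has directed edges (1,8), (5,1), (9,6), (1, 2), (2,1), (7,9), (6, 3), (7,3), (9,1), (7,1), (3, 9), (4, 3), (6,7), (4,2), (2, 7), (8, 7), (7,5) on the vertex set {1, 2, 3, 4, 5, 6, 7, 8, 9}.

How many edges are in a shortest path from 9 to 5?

Distance 0: 9.
Distance 1: 1, 6.
Distance 2: 2, 3, 7, 8.
Distance 3: 5 — contains 5.

3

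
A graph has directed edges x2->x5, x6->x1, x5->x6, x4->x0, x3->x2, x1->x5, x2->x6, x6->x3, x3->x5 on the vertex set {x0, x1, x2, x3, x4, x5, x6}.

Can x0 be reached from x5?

Explore from x5.
Distance 1: reach x6.
Distance 2: reach x1, x3.
Distance 3: reach x2.
The search from x5 is exhausted; no directed path reaches x0.

No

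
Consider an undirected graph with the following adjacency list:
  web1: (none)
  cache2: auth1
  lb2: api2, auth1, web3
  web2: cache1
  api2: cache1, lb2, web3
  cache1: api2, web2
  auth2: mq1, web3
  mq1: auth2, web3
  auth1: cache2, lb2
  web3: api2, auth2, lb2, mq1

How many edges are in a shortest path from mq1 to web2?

Distance 0: mq1.
Distance 1: auth2, web3.
Distance 2: api2, lb2.
Distance 3: auth1, cache1.
Distance 4: cache2, web2 — contains web2.

4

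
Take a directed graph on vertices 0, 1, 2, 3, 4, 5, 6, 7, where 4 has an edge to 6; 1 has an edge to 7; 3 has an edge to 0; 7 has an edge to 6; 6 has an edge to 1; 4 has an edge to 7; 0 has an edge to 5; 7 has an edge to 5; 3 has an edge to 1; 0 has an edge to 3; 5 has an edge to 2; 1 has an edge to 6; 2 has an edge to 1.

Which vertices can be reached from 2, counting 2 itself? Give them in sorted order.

Start at 2.
Its neighbours: 1.
Then their neighbours: 6, 7.
Then next layer: 5.
Nothing further is reachable.

1, 2, 5, 6, 7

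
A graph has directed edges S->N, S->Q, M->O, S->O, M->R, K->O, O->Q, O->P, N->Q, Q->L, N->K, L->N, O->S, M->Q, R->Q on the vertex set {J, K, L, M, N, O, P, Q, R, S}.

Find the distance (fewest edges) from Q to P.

5

Distance 0: Q.
Distance 1: L.
Distance 2: N.
Distance 3: K.
Distance 4: O.
Distance 5: P, S — contains P.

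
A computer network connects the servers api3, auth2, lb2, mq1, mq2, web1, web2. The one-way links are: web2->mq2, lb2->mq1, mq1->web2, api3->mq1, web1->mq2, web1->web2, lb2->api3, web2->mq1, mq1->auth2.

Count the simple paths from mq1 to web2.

mq1→web2

1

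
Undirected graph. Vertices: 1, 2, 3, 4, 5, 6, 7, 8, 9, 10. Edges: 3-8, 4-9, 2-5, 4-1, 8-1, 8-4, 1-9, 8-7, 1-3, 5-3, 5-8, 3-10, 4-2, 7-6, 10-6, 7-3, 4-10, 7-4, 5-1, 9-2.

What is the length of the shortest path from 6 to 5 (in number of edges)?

Distance 0: 6.
Distance 1: 7, 10.
Distance 2: 3, 4, 8.
Distance 3: 1, 2, 5, 9 — contains 5.

3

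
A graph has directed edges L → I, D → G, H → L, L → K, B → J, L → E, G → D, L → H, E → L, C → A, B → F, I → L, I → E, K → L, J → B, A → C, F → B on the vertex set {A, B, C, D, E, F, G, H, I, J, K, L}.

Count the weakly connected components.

4

From A: component {A, C}.
From B: component {B, F, J}.
From D: component {D, G}.
From E: component {E, H, I, K, L}.
That's 4 components.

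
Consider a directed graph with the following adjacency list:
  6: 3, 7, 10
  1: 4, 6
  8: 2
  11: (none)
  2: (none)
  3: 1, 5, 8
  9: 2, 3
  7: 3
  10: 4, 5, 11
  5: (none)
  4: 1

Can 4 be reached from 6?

Explore from 6.
Distance 1: reach 3, 7, 10.
Distance 2: reach 1, 4, 5, 8, 11.
Found 4.

Yes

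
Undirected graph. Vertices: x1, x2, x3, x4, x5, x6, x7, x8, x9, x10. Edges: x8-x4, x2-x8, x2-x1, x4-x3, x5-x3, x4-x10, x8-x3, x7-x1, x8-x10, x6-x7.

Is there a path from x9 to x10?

No

x9 has no edges, so nothing is reachable from it.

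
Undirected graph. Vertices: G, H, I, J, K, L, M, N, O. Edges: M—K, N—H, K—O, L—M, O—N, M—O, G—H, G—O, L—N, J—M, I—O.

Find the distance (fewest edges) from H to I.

3

Distance 0: H.
Distance 1: G, N.
Distance 2: L, O.
Distance 3: I, K, M — contains I.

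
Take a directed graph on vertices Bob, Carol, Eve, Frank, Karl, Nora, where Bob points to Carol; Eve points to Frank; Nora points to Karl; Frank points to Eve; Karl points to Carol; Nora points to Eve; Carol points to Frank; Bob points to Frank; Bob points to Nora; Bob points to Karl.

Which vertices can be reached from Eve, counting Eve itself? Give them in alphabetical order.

Start at Eve.
Its neighbours: Frank.
Nothing further is reachable.

Eve, Frank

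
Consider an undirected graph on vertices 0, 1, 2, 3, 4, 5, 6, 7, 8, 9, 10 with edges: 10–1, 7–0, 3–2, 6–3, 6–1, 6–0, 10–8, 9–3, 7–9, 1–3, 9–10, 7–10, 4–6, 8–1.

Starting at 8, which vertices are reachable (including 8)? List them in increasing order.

0, 1, 2, 3, 4, 6, 7, 8, 9, 10

Start at 8.
Its neighbours: 1, 10.
Then their neighbours: 3, 6, 7, 9.
Then next layer: 0, 2, 4.
Nothing further is reachable.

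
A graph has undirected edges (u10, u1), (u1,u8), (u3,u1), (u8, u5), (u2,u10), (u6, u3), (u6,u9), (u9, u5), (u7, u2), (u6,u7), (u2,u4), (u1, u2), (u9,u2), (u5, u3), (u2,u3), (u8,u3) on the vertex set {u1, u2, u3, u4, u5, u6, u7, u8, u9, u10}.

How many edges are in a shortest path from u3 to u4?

2

Distance 0: u3.
Distance 1: u1, u2, u5, u6, u8.
Distance 2: u4, u7, u9, u10 — contains u4.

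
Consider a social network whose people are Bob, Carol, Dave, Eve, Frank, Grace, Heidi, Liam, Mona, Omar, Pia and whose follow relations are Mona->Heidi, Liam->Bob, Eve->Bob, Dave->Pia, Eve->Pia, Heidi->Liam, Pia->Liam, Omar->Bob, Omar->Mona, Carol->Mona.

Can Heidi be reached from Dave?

Explore from Dave.
Distance 1: reach Pia.
Distance 2: reach Liam.
Distance 3: reach Bob.
The search from Dave is exhausted; no directed path reaches Heidi.

No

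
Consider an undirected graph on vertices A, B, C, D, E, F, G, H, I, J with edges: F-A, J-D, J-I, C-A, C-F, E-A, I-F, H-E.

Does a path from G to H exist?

No

G has no edges, so nothing is reachable from it.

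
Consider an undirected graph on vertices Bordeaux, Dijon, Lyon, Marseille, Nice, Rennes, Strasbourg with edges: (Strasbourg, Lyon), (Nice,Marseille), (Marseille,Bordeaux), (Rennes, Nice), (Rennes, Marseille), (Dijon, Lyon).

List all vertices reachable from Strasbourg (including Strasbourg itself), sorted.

Start at Strasbourg.
Its neighbours: Lyon.
Then their neighbours: Dijon.
Nothing further is reachable.

Dijon, Lyon, Strasbourg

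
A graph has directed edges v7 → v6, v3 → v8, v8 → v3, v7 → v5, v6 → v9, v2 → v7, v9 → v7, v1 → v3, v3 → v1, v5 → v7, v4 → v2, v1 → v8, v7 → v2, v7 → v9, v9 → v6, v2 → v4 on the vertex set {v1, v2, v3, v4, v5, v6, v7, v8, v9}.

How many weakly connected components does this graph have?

2

From v1: component {v1, v3, v8}.
From v2: component {v2, v4, v5, v6, v7, v9}.
That's 2 components.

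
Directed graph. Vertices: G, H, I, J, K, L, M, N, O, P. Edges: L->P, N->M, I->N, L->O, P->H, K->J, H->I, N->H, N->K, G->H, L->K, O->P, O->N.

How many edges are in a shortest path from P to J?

5

Distance 0: P.
Distance 1: H.
Distance 2: I.
Distance 3: N.
Distance 4: K, M.
Distance 5: J — contains J.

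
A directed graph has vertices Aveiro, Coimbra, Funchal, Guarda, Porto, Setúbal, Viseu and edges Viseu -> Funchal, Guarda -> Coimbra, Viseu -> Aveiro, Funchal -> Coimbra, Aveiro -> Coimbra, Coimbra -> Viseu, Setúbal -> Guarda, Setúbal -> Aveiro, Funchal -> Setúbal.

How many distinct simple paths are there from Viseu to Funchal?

1

Viseu→Funchal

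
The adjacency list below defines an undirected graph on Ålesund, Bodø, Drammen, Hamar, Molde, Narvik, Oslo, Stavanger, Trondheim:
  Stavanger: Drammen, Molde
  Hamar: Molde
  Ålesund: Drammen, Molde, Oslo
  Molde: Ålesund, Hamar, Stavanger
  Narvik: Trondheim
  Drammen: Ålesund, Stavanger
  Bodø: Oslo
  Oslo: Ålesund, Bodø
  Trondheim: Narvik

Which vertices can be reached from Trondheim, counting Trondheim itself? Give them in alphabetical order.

Narvik, Trondheim

Start at Trondheim.
Its neighbours: Narvik.
Nothing further is reachable.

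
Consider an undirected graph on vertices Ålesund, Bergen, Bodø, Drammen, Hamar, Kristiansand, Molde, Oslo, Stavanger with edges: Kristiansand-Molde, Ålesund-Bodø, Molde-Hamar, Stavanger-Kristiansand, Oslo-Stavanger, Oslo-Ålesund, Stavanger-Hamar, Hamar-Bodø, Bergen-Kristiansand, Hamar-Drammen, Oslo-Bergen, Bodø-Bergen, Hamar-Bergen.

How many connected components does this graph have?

From Ålesund: component {Ålesund, Bergen, Bodø, Drammen, Hamar, Kristiansand, Molde, Oslo, Stavanger}.
That's 1 component.

1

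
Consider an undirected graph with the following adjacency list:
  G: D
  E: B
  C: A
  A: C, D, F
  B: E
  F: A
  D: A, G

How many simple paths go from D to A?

1

D–A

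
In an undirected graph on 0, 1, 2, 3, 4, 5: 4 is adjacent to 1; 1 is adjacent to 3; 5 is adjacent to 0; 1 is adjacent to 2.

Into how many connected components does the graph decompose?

2

From 0: component {0, 5}.
From 1: component {1, 2, 3, 4}.
That's 2 components.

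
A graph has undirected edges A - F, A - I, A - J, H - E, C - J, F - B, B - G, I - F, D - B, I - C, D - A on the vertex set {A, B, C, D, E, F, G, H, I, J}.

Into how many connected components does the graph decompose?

2

From A: component {A, B, C, D, F, G, I, J}.
From E: component {E, H}.
That's 2 components.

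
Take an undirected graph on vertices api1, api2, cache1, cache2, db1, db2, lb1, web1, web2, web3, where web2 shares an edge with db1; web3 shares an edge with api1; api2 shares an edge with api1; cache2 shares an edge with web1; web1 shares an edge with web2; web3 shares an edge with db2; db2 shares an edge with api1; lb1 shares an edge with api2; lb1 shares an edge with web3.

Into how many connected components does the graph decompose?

3

From api1: component {api1, api2, db2, lb1, web3}.
From cache1: component {cache1}.
From cache2: component {cache2, db1, web1, web2}.
That's 3 components.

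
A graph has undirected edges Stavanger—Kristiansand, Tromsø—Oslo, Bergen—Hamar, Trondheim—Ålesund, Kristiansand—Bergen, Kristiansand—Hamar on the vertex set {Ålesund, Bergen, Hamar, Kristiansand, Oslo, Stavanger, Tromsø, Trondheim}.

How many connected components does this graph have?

From Ålesund: component {Ålesund, Trondheim}.
From Bergen: component {Bergen, Hamar, Kristiansand, Stavanger}.
From Oslo: component {Oslo, Tromsø}.
That's 3 components.

3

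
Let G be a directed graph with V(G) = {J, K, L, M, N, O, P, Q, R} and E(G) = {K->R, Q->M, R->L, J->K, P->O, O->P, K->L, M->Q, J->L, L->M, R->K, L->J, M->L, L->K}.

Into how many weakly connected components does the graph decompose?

From J: component {J, K, L, M, Q, R}.
From N: component {N}.
From O: component {O, P}.
That's 3 components.

3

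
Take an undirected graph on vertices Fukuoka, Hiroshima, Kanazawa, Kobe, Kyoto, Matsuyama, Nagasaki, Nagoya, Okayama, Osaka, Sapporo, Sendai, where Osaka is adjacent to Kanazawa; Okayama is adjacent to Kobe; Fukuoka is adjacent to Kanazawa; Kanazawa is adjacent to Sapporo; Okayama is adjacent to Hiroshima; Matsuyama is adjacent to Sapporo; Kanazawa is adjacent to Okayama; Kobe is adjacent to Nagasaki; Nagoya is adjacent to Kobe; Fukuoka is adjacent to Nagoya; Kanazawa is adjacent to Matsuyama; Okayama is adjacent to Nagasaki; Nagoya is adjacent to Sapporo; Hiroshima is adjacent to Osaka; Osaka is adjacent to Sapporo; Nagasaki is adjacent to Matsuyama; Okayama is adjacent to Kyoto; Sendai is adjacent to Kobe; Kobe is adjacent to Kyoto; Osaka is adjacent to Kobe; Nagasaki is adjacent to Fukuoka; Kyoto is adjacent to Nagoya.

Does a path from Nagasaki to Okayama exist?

Explore from Nagasaki.
Distance 1: reach Fukuoka, Kobe, Matsuyama, Okayama.
Found Okayama.

Yes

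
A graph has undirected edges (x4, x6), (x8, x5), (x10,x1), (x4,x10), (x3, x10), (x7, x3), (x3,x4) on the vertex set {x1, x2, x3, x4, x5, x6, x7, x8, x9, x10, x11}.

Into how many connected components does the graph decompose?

From x1: component {x1, x3, x4, x6, x7, x10}.
From x2: component {x2}.
From x5: component {x5, x8}.
From x9: component {x9}.
From x11: component {x11}.
That's 5 components.

5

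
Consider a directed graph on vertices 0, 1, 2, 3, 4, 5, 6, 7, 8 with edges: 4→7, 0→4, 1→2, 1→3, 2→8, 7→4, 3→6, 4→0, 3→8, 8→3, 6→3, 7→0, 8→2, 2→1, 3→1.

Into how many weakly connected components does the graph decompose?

3

From 0: component {0, 4, 7}.
From 1: component {1, 2, 3, 6, 8}.
From 5: component {5}.
That's 3 components.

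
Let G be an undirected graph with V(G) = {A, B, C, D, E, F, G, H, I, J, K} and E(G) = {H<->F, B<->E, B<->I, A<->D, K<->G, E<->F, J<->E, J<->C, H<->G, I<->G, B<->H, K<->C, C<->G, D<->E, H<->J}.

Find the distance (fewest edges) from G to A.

5

Distance 0: G.
Distance 1: C, H, I, K.
Distance 2: B, F, J.
Distance 3: E.
Distance 4: D.
Distance 5: A — contains A.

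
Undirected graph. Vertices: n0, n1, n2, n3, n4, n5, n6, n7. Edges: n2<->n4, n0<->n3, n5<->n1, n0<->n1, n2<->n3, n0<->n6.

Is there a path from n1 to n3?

Yes

Explore from n1.
Distance 1: reach n0, n5.
Distance 2: reach n3, n6.
Found n3.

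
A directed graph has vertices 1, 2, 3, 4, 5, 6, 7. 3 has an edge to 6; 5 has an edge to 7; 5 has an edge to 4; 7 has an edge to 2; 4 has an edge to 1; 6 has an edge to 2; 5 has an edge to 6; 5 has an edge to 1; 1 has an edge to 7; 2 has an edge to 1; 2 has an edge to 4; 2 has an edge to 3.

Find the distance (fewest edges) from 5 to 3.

3

Distance 0: 5.
Distance 1: 1, 4, 6, 7.
Distance 2: 2.
Distance 3: 3 — contains 3.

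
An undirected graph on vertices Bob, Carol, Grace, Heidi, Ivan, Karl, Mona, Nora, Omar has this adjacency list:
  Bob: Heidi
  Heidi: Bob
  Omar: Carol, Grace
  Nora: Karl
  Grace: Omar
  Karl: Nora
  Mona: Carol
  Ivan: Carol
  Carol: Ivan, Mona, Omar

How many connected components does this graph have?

3

From Bob: component {Bob, Heidi}.
From Carol: component {Carol, Grace, Ivan, Mona, Omar}.
From Karl: component {Karl, Nora}.
That's 3 components.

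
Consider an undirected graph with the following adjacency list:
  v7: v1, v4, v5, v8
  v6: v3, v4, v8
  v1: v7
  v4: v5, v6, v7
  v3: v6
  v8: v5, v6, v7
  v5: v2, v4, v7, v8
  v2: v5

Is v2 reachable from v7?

Explore from v7.
Distance 1: reach v1, v4, v5, v8.
Distance 2: reach v2, v6.
Found v2.

Yes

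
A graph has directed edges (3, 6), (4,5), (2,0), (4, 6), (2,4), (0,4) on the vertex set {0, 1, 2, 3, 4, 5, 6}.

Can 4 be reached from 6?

6 has no outgoing edges, so nothing is reachable from it.

No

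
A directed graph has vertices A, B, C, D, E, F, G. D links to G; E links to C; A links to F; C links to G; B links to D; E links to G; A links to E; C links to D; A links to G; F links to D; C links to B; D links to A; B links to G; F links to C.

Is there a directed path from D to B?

Explore from D.
Distance 1: reach A, G.
Distance 2: reach E, F.
Distance 3: reach C.
Distance 4: reach B.
Found B.

Yes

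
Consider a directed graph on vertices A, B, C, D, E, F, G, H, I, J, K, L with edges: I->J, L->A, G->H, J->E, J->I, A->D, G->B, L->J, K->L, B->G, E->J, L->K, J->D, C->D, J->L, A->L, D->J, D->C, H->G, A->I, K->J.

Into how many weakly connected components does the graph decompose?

From A: component {A, C, D, E, I, J, K, L}.
From B: component {B, G, H}.
From F: component {F}.
That's 3 components.

3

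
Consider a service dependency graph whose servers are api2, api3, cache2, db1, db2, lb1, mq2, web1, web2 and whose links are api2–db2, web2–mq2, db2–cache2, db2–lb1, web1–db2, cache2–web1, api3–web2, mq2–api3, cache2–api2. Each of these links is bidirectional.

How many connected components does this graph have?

3

From api2: component {api2, cache2, db2, lb1, web1}.
From api3: component {api3, mq2, web2}.
From db1: component {db1}.
That's 3 components.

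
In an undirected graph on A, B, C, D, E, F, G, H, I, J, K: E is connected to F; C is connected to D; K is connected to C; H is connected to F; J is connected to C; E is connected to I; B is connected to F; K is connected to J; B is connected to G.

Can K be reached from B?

No

Explore from B.
Distance 1: reach F, G.
Distance 2: reach E, H.
Distance 3: reach I.
The search is exhausted without reaching K; it lies in a different component.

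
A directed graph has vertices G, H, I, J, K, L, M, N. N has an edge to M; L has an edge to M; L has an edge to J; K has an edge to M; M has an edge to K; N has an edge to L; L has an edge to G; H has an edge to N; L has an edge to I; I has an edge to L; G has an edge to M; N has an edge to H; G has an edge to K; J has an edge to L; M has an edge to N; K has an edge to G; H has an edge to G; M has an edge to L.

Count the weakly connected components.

1

From G: component {G, H, I, J, K, L, M, N}.
That's 1 component.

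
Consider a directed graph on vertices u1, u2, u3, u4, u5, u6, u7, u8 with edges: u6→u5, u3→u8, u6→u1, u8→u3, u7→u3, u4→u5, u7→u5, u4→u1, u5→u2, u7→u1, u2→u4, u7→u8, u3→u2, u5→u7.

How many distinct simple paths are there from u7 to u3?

2

u7→u3
u7→u8→u3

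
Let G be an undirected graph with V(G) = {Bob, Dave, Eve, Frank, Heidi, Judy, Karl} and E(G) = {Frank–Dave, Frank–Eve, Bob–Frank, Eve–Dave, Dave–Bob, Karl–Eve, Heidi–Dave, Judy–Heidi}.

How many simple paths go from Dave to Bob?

3

Dave–Bob
Dave–Eve–Frank–Bob
Dave–Frank–Bob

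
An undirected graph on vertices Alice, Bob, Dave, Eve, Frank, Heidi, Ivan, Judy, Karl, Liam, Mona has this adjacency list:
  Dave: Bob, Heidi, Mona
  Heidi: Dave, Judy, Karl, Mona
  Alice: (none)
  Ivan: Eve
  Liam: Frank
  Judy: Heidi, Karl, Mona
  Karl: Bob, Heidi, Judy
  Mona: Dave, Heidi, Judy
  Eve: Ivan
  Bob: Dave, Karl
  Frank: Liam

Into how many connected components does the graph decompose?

From Alice: component {Alice}.
From Bob: component {Bob, Dave, Heidi, Judy, Karl, Mona}.
From Eve: component {Eve, Ivan}.
From Frank: component {Frank, Liam}.
That's 4 components.

4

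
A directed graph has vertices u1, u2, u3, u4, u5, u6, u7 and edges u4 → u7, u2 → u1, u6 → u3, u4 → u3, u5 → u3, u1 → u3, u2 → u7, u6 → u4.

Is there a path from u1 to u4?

No

Explore from u1.
Distance 1: reach u3.
The search from u1 is exhausted; no directed path reaches u4.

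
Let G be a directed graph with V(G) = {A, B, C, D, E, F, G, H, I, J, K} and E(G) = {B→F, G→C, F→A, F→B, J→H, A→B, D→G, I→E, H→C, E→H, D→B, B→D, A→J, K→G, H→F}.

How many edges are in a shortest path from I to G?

6

Distance 0: I.
Distance 1: E.
Distance 2: H.
Distance 3: C, F.
Distance 4: A, B.
Distance 5: D, J.
Distance 6: G — contains G.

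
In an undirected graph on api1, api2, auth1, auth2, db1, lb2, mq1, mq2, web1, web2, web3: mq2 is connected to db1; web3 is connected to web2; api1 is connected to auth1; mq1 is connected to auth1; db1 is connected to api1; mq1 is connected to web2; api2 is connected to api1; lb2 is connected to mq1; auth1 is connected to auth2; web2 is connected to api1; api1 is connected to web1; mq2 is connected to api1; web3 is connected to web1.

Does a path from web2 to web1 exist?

Yes

Explore from web2.
Distance 1: reach api1, mq1, web3.
Distance 2: reach api2, auth1, db1, lb2, mq2, web1.
Found web1.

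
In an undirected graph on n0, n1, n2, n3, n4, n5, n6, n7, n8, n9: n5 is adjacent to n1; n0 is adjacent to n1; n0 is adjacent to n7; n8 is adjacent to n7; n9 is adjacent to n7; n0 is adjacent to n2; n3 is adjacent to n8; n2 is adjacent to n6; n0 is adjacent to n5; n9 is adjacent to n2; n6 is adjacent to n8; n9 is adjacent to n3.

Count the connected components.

From n0: component {n0, n1, n2, n3, n5, n6, n7, n8, n9}.
From n4: component {n4}.
That's 2 components.

2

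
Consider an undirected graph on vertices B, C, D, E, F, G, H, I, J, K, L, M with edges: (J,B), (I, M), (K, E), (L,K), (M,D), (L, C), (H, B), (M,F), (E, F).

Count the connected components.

From B: component {B, H, J}.
From C: component {C, D, E, F, I, K, L, M}.
From G: component {G}.
That's 3 components.

3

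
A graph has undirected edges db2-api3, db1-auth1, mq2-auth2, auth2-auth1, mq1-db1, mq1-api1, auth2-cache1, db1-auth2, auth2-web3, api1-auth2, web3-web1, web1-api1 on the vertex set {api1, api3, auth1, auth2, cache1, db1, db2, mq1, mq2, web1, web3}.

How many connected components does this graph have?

From api1: component {api1, auth1, auth2, cache1, db1, mq1, mq2, web1, web3}.
From api3: component {api3, db2}.
That's 2 components.

2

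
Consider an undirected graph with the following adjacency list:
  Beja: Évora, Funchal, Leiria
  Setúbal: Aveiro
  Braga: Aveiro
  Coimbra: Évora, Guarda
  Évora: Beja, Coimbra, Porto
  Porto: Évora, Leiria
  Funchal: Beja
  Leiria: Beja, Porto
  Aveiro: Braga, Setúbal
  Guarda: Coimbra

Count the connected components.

2

From Aveiro: component {Aveiro, Braga, Setúbal}.
From Beja: component {Beja, Coimbra, Évora, Funchal, Guarda, Leiria, Porto}.
That's 2 components.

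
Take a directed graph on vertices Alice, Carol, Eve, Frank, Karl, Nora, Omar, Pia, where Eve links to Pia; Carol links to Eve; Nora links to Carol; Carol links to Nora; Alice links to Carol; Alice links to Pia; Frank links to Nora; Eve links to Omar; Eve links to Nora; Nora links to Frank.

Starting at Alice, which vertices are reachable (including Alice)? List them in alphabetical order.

Start at Alice.
Its neighbours: Carol, Pia.
Then their neighbours: Eve, Nora.
Then next layer: Frank, Omar.
Nothing further is reachable.

Alice, Carol, Eve, Frank, Nora, Omar, Pia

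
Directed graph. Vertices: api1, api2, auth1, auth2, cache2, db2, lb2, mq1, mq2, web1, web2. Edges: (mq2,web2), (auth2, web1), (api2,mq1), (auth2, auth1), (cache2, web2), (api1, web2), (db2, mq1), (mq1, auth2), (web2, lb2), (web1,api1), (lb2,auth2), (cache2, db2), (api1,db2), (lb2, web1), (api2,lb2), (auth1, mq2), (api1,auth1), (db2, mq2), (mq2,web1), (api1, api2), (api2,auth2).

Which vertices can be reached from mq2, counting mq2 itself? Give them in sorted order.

Start at mq2.
Its neighbours: web1, web2.
Then their neighbours: api1, lb2.
Then next layer: api2, auth1, auth2, db2.
Then next layer: mq1.
Nothing further is reachable.

api1, api2, auth1, auth2, db2, lb2, mq1, mq2, web1, web2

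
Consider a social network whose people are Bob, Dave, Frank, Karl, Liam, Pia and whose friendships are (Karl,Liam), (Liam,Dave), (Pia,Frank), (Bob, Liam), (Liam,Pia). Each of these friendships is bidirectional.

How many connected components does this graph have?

1

From Bob: component {Bob, Dave, Frank, Karl, Liam, Pia}.
That's 1 component.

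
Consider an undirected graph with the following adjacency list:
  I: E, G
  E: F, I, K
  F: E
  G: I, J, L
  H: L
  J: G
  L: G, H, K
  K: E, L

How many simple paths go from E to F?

1

E–F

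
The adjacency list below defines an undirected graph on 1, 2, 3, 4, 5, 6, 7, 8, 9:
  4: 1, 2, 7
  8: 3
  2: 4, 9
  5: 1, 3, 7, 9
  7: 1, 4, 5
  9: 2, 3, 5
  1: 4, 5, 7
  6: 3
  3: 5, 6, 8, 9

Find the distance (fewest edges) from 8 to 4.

Distance 0: 8.
Distance 1: 3.
Distance 2: 5, 6, 9.
Distance 3: 1, 2, 7.
Distance 4: 4 — contains 4.

4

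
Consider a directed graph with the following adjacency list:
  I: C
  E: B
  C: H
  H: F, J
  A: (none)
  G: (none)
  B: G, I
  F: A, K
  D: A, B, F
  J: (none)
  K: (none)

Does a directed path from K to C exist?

No

K has no outgoing edges, so nothing is reachable from it.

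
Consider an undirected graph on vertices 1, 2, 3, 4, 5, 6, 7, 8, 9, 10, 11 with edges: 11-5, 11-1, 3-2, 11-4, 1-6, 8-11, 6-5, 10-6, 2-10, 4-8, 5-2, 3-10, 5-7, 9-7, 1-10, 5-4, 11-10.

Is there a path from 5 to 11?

Explore from 5.
Distance 1: reach 2, 4, 6, 7, 11.
Found 11.

Yes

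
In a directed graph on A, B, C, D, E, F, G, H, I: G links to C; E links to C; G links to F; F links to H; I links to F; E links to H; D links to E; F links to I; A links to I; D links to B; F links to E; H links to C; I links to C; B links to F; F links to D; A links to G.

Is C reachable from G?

Yes

Explore from G.
Distance 1: reach C, F.
Found C.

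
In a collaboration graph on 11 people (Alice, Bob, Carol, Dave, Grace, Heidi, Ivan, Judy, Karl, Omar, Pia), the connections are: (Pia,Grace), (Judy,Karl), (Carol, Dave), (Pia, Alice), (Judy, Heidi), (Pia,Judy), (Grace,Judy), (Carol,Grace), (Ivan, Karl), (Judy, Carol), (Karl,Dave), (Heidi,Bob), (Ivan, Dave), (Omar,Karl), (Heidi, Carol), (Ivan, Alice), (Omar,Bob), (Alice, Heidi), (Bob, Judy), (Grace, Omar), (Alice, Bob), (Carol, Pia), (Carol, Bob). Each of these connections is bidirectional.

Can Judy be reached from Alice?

Yes

Explore from Alice.
Distance 1: reach Bob, Heidi, Ivan, Pia.
Distance 2: reach Carol, Dave, Grace, Judy, Karl, Omar.
Found Judy.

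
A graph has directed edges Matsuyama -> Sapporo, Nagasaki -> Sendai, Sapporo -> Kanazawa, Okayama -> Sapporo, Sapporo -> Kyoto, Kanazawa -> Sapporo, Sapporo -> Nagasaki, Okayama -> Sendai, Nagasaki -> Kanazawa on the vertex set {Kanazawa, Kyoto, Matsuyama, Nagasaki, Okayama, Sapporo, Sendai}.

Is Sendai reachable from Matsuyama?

Explore from Matsuyama.
Distance 1: reach Sapporo.
Distance 2: reach Kanazawa, Kyoto, Nagasaki.
Distance 3: reach Sendai.
Found Sendai.

Yes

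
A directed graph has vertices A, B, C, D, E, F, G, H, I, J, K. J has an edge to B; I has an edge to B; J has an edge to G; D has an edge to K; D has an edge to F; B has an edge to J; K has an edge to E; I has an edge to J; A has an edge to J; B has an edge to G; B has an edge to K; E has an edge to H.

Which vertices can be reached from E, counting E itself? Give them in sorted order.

Start at E.
Its neighbours: H.
Nothing further is reachable.

E, H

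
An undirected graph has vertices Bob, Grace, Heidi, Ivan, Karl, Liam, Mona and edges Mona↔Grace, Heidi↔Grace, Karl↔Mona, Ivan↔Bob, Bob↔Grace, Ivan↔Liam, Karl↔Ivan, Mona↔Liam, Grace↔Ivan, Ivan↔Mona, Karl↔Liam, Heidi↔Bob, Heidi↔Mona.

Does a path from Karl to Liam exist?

Explore from Karl.
Distance 1: reach Ivan, Liam, Mona.
Found Liam.

Yes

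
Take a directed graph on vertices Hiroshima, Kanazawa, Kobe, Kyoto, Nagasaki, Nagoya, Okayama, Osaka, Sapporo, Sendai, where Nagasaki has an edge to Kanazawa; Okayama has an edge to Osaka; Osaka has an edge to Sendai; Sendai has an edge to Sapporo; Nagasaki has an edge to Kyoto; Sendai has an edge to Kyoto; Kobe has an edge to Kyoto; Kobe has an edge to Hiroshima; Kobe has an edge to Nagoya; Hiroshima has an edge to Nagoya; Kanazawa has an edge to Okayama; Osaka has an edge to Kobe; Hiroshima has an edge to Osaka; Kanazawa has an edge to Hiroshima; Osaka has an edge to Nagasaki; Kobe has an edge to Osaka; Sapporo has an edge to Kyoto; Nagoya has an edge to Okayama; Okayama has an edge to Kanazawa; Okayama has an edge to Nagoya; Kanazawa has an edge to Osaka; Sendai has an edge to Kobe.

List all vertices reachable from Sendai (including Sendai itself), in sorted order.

Start at Sendai.
Its neighbours: Kobe, Kyoto, Sapporo.
Then their neighbours: Hiroshima, Nagoya, Osaka.
Then next layer: Nagasaki, Okayama.
Then next layer: Kanazawa.
Every vertex is now reached.

Hiroshima, Kanazawa, Kobe, Kyoto, Nagasaki, Nagoya, Okayama, Osaka, Sapporo, Sendai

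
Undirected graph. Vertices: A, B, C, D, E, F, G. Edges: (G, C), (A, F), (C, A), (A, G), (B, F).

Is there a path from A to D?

Explore from A.
Distance 1: reach C, F, G.
Distance 2: reach B.
The search is exhausted without reaching D; it lies in a different component.

No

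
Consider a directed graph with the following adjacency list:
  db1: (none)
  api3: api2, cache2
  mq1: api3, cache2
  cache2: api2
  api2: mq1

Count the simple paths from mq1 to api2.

3

mq1→api3→api2
mq1→api3→cache2→api2
mq1→cache2→api2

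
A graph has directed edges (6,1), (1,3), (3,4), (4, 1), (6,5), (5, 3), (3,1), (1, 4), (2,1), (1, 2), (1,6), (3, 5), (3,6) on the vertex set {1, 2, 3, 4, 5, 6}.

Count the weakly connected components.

From 1: component {1, 2, 3, 4, 5, 6}.
That's 1 component.

1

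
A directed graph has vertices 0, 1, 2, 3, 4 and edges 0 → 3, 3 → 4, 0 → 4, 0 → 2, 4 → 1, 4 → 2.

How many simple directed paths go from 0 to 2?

3

0→2
0→3→4→2
0→4→2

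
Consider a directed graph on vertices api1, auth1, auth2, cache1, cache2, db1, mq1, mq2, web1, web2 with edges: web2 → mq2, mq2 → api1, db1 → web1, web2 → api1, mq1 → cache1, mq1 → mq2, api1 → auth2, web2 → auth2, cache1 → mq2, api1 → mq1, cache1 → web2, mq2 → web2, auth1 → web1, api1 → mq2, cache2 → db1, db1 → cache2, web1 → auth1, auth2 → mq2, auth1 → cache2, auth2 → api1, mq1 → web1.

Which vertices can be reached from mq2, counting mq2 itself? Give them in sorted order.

api1, auth1, auth2, cache1, cache2, db1, mq1, mq2, web1, web2

Start at mq2.
Its neighbours: api1, web2.
Then their neighbours: auth2, mq1.
Then next layer: cache1, web1.
Then next layer: auth1.
Then next layer: cache2.
Then next layer: db1.
Every vertex is now reached.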